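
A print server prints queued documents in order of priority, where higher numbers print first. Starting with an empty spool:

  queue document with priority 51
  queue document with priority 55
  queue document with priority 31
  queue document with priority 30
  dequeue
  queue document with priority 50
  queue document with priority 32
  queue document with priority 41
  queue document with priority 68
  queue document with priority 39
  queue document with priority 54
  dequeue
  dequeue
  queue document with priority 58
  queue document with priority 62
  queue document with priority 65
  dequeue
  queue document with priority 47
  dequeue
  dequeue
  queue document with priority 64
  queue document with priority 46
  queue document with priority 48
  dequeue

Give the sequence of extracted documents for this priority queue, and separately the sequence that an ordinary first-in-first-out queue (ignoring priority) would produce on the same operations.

insert 51 → {51}
insert 55 → {55, 51}
insert 31 → {55, 51, 31}
insert 30 → {55, 51, 31, 30}
dequeue → 55; now {51, 31, 30}
insert 50 → {51, 50, 31, 30}
insert 32 → {51, 50, 32, 31, 30}
insert 41 → {51, 50, 41, 32, 31, 30}
insert 68 → {68, 51, 50, 41, 32, 31, 30}
insert 39 → {68, 51, 50, 41, 39, 32, 31, 30}
insert 54 → {68, 54, 51, 50, 41, 39, 32, 31, 30}
dequeue → 68; now {54, 51, 50, 41, 39, 32, 31, 30}
dequeue → 54; now {51, 50, 41, 39, 32, 31, 30}
insert 58 → {58, 51, 50, 41, 39, 32, 31, 30}
insert 62 → {62, 58, 51, 50, 41, 39, 32, 31, 30}
insert 65 → {65, 62, 58, 51, 50, 41, 39, 32, 31, 30}
dequeue → 65; now {62, 58, 51, 50, 41, 39, 32, 31, 30}
insert 47 → {62, 58, 51, 50, 47, 41, 39, 32, 31, 30}
dequeue → 62; now {58, 51, 50, 47, 41, 39, 32, 31, 30}
dequeue → 58; now {51, 50, 47, 41, 39, 32, 31, 30}
insert 64 → {64, 51, 50, 47, 41, 39, 32, 31, 30}
insert 46 → {64, 51, 50, 47, 46, 41, 39, 32, 31, 30}
insert 48 → {64, 51, 50, 48, 47, 46, 41, 39, 32, 31, 30}
dequeue → 64; now {51, 50, 48, 47, 46, 41, 39, 32, 31, 30}

priority queue: [55, 68, 54, 65, 62, 58, 64]; FIFO queue: 51 → 55 → 31 → 30 → 50 → 32 → 41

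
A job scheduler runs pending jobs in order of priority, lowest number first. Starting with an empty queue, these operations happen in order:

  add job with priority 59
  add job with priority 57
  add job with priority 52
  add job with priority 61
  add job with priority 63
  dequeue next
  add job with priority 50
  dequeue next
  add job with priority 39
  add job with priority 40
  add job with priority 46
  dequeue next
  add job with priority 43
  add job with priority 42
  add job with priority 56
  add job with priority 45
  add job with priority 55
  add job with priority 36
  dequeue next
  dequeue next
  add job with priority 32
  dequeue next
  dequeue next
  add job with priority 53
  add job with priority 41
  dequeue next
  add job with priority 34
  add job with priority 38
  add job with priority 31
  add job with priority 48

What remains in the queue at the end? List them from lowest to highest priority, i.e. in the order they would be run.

31, 34, 38, 43, 45, 46, 48, 53, 55, 56, 57, 59, 61, 63

insert 59 → {59}
insert 57 → {57, 59}
insert 52 → {52, 57, 59}
insert 61 → {52, 57, 59, 61}
insert 63 → {52, 57, 59, 61, 63}
dequeue next → 52; now {57, 59, 61, 63}
insert 50 → {50, 57, 59, 61, 63}
dequeue next → 50; now {57, 59, 61, 63}
insert 39 → {39, 57, 59, 61, 63}
insert 40 → {39, 40, 57, 59, 61, 63}
insert 46 → {39, 40, 46, 57, 59, 61, 63}
dequeue next → 39; now {40, 46, 57, 59, 61, 63}
insert 43 → {40, 43, 46, 57, 59, 61, 63}
insert 42 → {40, 42, 43, 46, 57, 59, 61, 63}
insert 56 → {40, 42, 43, 46, 56, 57, 59, 61, 63}
insert 45 → {40, 42, 43, 45, 46, 56, 57, 59, 61, 63}
insert 55 → {40, 42, 43, 45, 46, 55, 56, 57, 59, 61, 63}
insert 36 → {36, 40, 42, 43, 45, 46, 55, 56, 57, 59, 61, 63}
dequeue next → 36; now {40, 42, 43, 45, 46, 55, 56, 57, 59, 61, 63}
dequeue next → 40; now {42, 43, 45, 46, 55, 56, 57, 59, 61, 63}
insert 32 → {32, 42, 43, 45, 46, 55, 56, 57, 59, 61, 63}
dequeue next → 32; now {42, 43, 45, 46, 55, 56, 57, 59, 61, 63}
dequeue next → 42; now {43, 45, 46, 55, 56, 57, 59, 61, 63}
insert 53 → {43, 45, 46, 53, 55, 56, 57, 59, 61, 63}
insert 41 → {41, 43, 45, 46, 53, 55, 56, 57, 59, 61, 63}
dequeue next → 41; now {43, 45, 46, 53, 55, 56, 57, 59, 61, 63}
insert 34 → {34, 43, 45, 46, 53, 55, 56, 57, 59, 61, 63}
insert 38 → {34, 38, 43, 45, 46, 53, 55, 56, 57, 59, 61, 63}
insert 31 → {31, 34, 38, 43, 45, 46, 53, 55, 56, 57, 59, 61, 63}
insert 48 → {31, 34, 38, 43, 45, 46, 48, 53, 55, 56, 57, 59, 61, 63}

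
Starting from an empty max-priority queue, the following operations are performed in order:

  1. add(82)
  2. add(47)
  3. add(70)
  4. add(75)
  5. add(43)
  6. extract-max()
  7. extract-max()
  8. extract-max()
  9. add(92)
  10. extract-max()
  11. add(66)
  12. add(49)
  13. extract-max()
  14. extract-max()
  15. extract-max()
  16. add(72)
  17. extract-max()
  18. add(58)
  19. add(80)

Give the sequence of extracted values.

insert 82 → {82}
insert 47 → {82, 47}
insert 70 → {82, 70, 47}
insert 75 → {82, 75, 70, 47}
insert 43 → {82, 75, 70, 47, 43}
extract-max → 82; now {75, 70, 47, 43}
extract-max → 75; now {70, 47, 43}
extract-max → 70; now {47, 43}
insert 92 → {92, 47, 43}
extract-max → 92; now {47, 43}
insert 66 → {66, 47, 43}
insert 49 → {66, 49, 47, 43}
extract-max → 66; now {49, 47, 43}
extract-max → 49; now {47, 43}
extract-max → 47; now {43}
insert 72 → {72, 43}
extract-max → 72; now {43}
insert 58 → {58, 43}
insert 80 → {80, 58, 43}

[82, 75, 70, 92, 66, 49, 47, 72]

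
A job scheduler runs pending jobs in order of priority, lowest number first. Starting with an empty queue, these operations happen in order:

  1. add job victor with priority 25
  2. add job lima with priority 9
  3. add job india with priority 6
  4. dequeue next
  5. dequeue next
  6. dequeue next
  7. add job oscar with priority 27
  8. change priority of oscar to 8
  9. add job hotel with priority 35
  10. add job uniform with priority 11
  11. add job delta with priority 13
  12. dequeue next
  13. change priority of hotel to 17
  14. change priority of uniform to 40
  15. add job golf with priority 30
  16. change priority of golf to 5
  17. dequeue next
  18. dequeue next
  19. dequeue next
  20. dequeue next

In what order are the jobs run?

[india, lima, victor, oscar, golf, delta, hotel, uniform]

add victor (priority 25) → {victor:25}
add lima (priority 9) → {lima:9, victor:25}
add india (priority 6) → {india:6, lima:9, victor:25}
dequeue next → india; now {lima:9, victor:25}
dequeue next → lima; now {victor:25}
dequeue next → victor; now {}
add oscar (priority 27) → {oscar:27}
update oscar to priority 8 → {oscar:8}
add hotel (priority 35) → {oscar:8, hotel:35}
add uniform (priority 11) → {oscar:8, uniform:11, hotel:35}
add delta (priority 13) → {oscar:8, uniform:11, delta:13, hotel:35}
dequeue next → oscar; now {uniform:11, delta:13, hotel:35}
update hotel to priority 17 → {uniform:11, delta:13, hotel:17}
update uniform to priority 40 → {delta:13, hotel:17, uniform:40}
add golf (priority 30) → {delta:13, hotel:17, golf:30, uniform:40}
update golf to priority 5 → {golf:5, delta:13, hotel:17, uniform:40}
dequeue next → golf; now {delta:13, hotel:17, uniform:40}
dequeue next → delta; now {hotel:17, uniform:40}
dequeue next → hotel; now {uniform:40}
dequeue next → uniform; now {}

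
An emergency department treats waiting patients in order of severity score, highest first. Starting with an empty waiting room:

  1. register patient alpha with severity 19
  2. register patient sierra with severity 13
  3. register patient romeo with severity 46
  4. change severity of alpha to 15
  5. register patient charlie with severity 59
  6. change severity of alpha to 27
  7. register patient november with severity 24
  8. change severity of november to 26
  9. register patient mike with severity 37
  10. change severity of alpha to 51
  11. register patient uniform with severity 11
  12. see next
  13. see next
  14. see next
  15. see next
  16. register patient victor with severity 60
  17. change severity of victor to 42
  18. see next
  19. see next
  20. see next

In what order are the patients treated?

add alpha (severity 19) → {alpha:19}
add sierra (severity 13) → {alpha:19, sierra:13}
add romeo (severity 46) → {romeo:46, alpha:19, sierra:13}
update alpha to severity 15 → {romeo:46, alpha:15, sierra:13}
add charlie (severity 59) → {charlie:59, romeo:46, alpha:15, sierra:13}
update alpha to severity 27 → {charlie:59, romeo:46, alpha:27, sierra:13}
add november (severity 24) → {charlie:59, romeo:46, alpha:27, november:24, sierra:13}
update november to severity 26 → {charlie:59, romeo:46, alpha:27, november:26, sierra:13}
add mike (severity 37) → {charlie:59, romeo:46, mike:37, alpha:27, november:26, sierra:13}
update alpha to severity 51 → {charlie:59, alpha:51, romeo:46, mike:37, november:26, sierra:13}
add uniform (severity 11) → {charlie:59, alpha:51, romeo:46, mike:37, november:26, sierra:13, uniform:11}
see next → charlie; now {alpha:51, romeo:46, mike:37, november:26, sierra:13, uniform:11}
see next → alpha; now {romeo:46, mike:37, november:26, sierra:13, uniform:11}
see next → romeo; now {mike:37, november:26, sierra:13, uniform:11}
see next → mike; now {november:26, sierra:13, uniform:11}
add victor (severity 60) → {victor:60, november:26, sierra:13, uniform:11}
update victor to severity 42 → {victor:42, november:26, sierra:13, uniform:11}
see next → victor; now {november:26, sierra:13, uniform:11}
see next → november; now {sierra:13, uniform:11}
see next → sierra; now {uniform:11}

[charlie, alpha, romeo, mike, victor, november, sierra]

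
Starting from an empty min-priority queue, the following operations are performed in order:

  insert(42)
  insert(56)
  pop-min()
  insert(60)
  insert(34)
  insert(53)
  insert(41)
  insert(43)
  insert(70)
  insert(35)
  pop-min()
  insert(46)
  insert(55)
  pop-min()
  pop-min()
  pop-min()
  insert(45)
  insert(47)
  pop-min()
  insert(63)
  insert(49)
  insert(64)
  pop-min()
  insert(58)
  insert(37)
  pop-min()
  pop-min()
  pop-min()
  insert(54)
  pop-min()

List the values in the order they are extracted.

42, 34, 35, 41, 43, 45, 46, 37, 47, 49, 53

insert 42 → {42}
insert 56 → {42, 56}
pop-min → 42; now {56}
insert 60 → {56, 60}
insert 34 → {34, 56, 60}
insert 53 → {34, 53, 56, 60}
insert 41 → {34, 41, 53, 56, 60}
insert 43 → {34, 41, 43, 53, 56, 60}
insert 70 → {34, 41, 43, 53, 56, 60, 70}
insert 35 → {34, 35, 41, 43, 53, 56, 60, 70}
pop-min → 34; now {35, 41, 43, 53, 56, 60, 70}
insert 46 → {35, 41, 43, 46, 53, 56, 60, 70}
insert 55 → {35, 41, 43, 46, 53, 55, 56, 60, 70}
pop-min → 35; now {41, 43, 46, 53, 55, 56, 60, 70}
pop-min → 41; now {43, 46, 53, 55, 56, 60, 70}
pop-min → 43; now {46, 53, 55, 56, 60, 70}
insert 45 → {45, 46, 53, 55, 56, 60, 70}
insert 47 → {45, 46, 47, 53, 55, 56, 60, 70}
pop-min → 45; now {46, 47, 53, 55, 56, 60, 70}
insert 63 → {46, 47, 53, 55, 56, 60, 63, 70}
insert 49 → {46, 47, 49, 53, 55, 56, 60, 63, 70}
insert 64 → {46, 47, 49, 53, 55, 56, 60, 63, 64, 70}
pop-min → 46; now {47, 49, 53, 55, 56, 60, 63, 64, 70}
insert 58 → {47, 49, 53, 55, 56, 58, 60, 63, 64, 70}
insert 37 → {37, 47, 49, 53, 55, 56, 58, 60, 63, 64, 70}
pop-min → 37; now {47, 49, 53, 55, 56, 58, 60, 63, 64, 70}
pop-min → 47; now {49, 53, 55, 56, 58, 60, 63, 64, 70}
pop-min → 49; now {53, 55, 56, 58, 60, 63, 64, 70}
insert 54 → {53, 54, 55, 56, 58, 60, 63, 64, 70}
pop-min → 53; now {54, 55, 56, 58, 60, 63, 64, 70}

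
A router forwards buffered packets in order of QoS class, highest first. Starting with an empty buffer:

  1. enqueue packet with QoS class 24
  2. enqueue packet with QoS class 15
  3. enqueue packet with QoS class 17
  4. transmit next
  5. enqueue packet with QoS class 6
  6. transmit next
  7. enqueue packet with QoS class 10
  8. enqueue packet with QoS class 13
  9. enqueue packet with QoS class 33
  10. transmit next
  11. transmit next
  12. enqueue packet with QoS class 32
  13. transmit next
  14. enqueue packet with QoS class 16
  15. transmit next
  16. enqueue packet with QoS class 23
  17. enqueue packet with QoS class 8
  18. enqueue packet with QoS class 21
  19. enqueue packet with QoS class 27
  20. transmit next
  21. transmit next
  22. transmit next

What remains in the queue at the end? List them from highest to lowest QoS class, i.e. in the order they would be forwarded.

insert 24 → {24}
insert 15 → {24, 15}
insert 17 → {24, 17, 15}
transmit next → 24; now {17, 15}
insert 6 → {17, 15, 6}
transmit next → 17; now {15, 6}
insert 10 → {15, 10, 6}
insert 13 → {15, 13, 10, 6}
insert 33 → {33, 15, 13, 10, 6}
transmit next → 33; now {15, 13, 10, 6}
transmit next → 15; now {13, 10, 6}
insert 32 → {32, 13, 10, 6}
transmit next → 32; now {13, 10, 6}
insert 16 → {16, 13, 10, 6}
transmit next → 16; now {13, 10, 6}
insert 23 → {23, 13, 10, 6}
insert 8 → {23, 13, 10, 8, 6}
insert 21 → {23, 21, 13, 10, 8, 6}
insert 27 → {27, 23, 21, 13, 10, 8, 6}
transmit next → 27; now {23, 21, 13, 10, 8, 6}
transmit next → 23; now {21, 13, 10, 8, 6}
transmit next → 21; now {13, 10, 8, 6}

13 → 10 → 8 → 6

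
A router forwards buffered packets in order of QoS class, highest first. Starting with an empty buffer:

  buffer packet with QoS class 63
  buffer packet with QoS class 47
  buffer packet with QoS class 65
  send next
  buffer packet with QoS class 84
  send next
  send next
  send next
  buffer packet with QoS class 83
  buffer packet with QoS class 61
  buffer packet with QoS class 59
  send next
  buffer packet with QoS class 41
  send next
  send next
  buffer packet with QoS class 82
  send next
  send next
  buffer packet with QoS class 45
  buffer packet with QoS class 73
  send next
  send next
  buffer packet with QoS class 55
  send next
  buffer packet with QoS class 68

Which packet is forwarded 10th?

insert 63 → {63}
insert 47 → {63, 47}
insert 65 → {65, 63, 47}
send next → 65; now {63, 47}
insert 84 → {84, 63, 47}
send next → 84; now {63, 47}
send next → 63; now {47}
send next → 47; now {}
insert 83 → {83}
insert 61 → {83, 61}
insert 59 → {83, 61, 59}
send next → 83; now {61, 59}
insert 41 → {61, 59, 41}
send next → 61; now {59, 41}
send next → 59; now {41}
insert 82 → {82, 41}
send next → 82; now {41}
send next → 41; now {}
insert 45 → {45}
insert 73 → {73, 45}
send next → 73; now {45}
send next → 45; now {}
insert 55 → {55}
send next → 55; now {}
insert 68 → {68}

73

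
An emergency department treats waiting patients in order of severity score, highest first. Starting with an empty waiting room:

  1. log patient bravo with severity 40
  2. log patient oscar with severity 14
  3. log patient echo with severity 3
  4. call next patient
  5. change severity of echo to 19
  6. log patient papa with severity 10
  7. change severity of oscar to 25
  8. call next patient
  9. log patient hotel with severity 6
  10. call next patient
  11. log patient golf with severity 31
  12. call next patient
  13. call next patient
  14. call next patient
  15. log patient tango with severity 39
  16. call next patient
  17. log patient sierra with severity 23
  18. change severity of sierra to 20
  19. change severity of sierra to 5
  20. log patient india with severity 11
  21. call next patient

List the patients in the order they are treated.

[bravo, oscar, echo, golf, papa, hotel, tango, india]

add bravo (severity 40) → {bravo:40}
add oscar (severity 14) → {bravo:40, oscar:14}
add echo (severity 3) → {bravo:40, oscar:14, echo:3}
call next patient → bravo; now {oscar:14, echo:3}
update echo to severity 19 → {echo:19, oscar:14}
add papa (severity 10) → {echo:19, oscar:14, papa:10}
update oscar to severity 25 → {oscar:25, echo:19, papa:10}
call next patient → oscar; now {echo:19, papa:10}
add hotel (severity 6) → {echo:19, papa:10, hotel:6}
call next patient → echo; now {papa:10, hotel:6}
add golf (severity 31) → {golf:31, papa:10, hotel:6}
call next patient → golf; now {papa:10, hotel:6}
call next patient → papa; now {hotel:6}
call next patient → hotel; now {}
add tango (severity 39) → {tango:39}
call next patient → tango; now {}
add sierra (severity 23) → {sierra:23}
update sierra to severity 20 → {sierra:20}
update sierra to severity 5 → {sierra:5}
add india (severity 11) → {india:11, sierra:5}
call next patient → india; now {sierra:5}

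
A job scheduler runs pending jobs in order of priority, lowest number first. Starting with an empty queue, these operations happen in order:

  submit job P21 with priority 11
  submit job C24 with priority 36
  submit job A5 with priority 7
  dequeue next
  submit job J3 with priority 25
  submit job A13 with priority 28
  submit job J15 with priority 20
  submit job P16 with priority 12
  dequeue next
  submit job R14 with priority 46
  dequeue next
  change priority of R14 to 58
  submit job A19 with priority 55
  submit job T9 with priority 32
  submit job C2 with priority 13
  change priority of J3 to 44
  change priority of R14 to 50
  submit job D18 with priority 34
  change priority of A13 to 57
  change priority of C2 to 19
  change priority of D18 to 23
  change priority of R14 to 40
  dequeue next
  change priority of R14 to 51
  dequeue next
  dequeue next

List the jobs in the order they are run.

add P21 (priority 11) → {P21:11}
add C24 (priority 36) → {P21:11, C24:36}
add A5 (priority 7) → {A5:7, P21:11, C24:36}
dequeue next → A5; now {P21:11, C24:36}
add J3 (priority 25) → {P21:11, J3:25, C24:36}
add A13 (priority 28) → {P21:11, J3:25, A13:28, C24:36}
add J15 (priority 20) → {P21:11, J15:20, J3:25, A13:28, C24:36}
add P16 (priority 12) → {P21:11, P16:12, J15:20, J3:25, A13:28, C24:36}
dequeue next → P21; now {P16:12, J15:20, J3:25, A13:28, C24:36}
add R14 (priority 46) → {P16:12, J15:20, J3:25, A13:28, C24:36, R14:46}
dequeue next → P16; now {J15:20, J3:25, A13:28, C24:36, R14:46}
update R14 to priority 58 → {J15:20, J3:25, A13:28, C24:36, R14:58}
add A19 (priority 55) → {J15:20, J3:25, A13:28, C24:36, A19:55, R14:58}
add T9 (priority 32) → {J15:20, J3:25, A13:28, T9:32, C24:36, A19:55, R14:58}
add C2 (priority 13) → {C2:13, J15:20, J3:25, A13:28, T9:32, C24:36, A19:55, R14:58}
update J3 to priority 44 → {C2:13, J15:20, A13:28, T9:32, C24:36, J3:44, A19:55, R14:58}
update R14 to priority 50 → {C2:13, J15:20, A13:28, T9:32, C24:36, J3:44, R14:50, A19:55}
add D18 (priority 34) → {C2:13, J15:20, A13:28, T9:32, D18:34, C24:36, J3:44, R14:50, A19:55}
update A13 to priority 57 → {C2:13, J15:20, T9:32, D18:34, C24:36, J3:44, R14:50, A19:55, A13:57}
update C2 to priority 19 → {C2:19, J15:20, T9:32, D18:34, C24:36, J3:44, R14:50, A19:55, A13:57}
update D18 to priority 23 → {C2:19, J15:20, D18:23, T9:32, C24:36, J3:44, R14:50, A19:55, A13:57}
update R14 to priority 40 → {C2:19, J15:20, D18:23, T9:32, C24:36, R14:40, J3:44, A19:55, A13:57}
dequeue next → C2; now {J15:20, D18:23, T9:32, C24:36, R14:40, J3:44, A19:55, A13:57}
update R14 to priority 51 → {J15:20, D18:23, T9:32, C24:36, J3:44, R14:51, A19:55, A13:57}
dequeue next → J15; now {D18:23, T9:32, C24:36, J3:44, R14:51, A19:55, A13:57}
dequeue next → D18; now {T9:32, C24:36, J3:44, R14:51, A19:55, A13:57}

A5 → P21 → P16 → C2 → J15 → D18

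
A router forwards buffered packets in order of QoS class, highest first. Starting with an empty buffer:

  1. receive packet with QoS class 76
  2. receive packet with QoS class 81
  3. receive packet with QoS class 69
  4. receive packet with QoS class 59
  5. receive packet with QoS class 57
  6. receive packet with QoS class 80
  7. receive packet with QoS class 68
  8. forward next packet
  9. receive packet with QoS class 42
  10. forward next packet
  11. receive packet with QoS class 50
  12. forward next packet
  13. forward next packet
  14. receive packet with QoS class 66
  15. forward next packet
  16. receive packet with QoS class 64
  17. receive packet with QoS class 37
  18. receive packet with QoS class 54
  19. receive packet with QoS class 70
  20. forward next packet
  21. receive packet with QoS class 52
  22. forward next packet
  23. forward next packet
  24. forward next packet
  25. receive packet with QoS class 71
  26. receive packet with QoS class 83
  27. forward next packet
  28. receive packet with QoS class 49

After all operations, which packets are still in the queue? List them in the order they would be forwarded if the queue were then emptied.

71, 57, 54, 52, 50, 49, 42, 37

insert 76 → {76}
insert 81 → {81, 76}
insert 69 → {81, 76, 69}
insert 59 → {81, 76, 69, 59}
insert 57 → {81, 76, 69, 59, 57}
insert 80 → {81, 80, 76, 69, 59, 57}
insert 68 → {81, 80, 76, 69, 68, 59, 57}
forward next packet → 81; now {80, 76, 69, 68, 59, 57}
insert 42 → {80, 76, 69, 68, 59, 57, 42}
forward next packet → 80; now {76, 69, 68, 59, 57, 42}
insert 50 → {76, 69, 68, 59, 57, 50, 42}
forward next packet → 76; now {69, 68, 59, 57, 50, 42}
forward next packet → 69; now {68, 59, 57, 50, 42}
insert 66 → {68, 66, 59, 57, 50, 42}
forward next packet → 68; now {66, 59, 57, 50, 42}
insert 64 → {66, 64, 59, 57, 50, 42}
insert 37 → {66, 64, 59, 57, 50, 42, 37}
insert 54 → {66, 64, 59, 57, 54, 50, 42, 37}
insert 70 → {70, 66, 64, 59, 57, 54, 50, 42, 37}
forward next packet → 70; now {66, 64, 59, 57, 54, 50, 42, 37}
insert 52 → {66, 64, 59, 57, 54, 52, 50, 42, 37}
forward next packet → 66; now {64, 59, 57, 54, 52, 50, 42, 37}
forward next packet → 64; now {59, 57, 54, 52, 50, 42, 37}
forward next packet → 59; now {57, 54, 52, 50, 42, 37}
insert 71 → {71, 57, 54, 52, 50, 42, 37}
insert 83 → {83, 71, 57, 54, 52, 50, 42, 37}
forward next packet → 83; now {71, 57, 54, 52, 50, 42, 37}
insert 49 → {71, 57, 54, 52, 50, 49, 42, 37}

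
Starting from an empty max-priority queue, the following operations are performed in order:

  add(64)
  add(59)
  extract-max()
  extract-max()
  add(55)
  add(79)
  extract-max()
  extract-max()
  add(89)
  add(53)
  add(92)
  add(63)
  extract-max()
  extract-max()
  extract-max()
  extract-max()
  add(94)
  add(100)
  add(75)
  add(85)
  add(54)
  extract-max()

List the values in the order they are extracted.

[64, 59, 79, 55, 92, 89, 63, 53, 100]

insert 64 → {64}
insert 59 → {64, 59}
extract-max → 64; now {59}
extract-max → 59; now {}
insert 55 → {55}
insert 79 → {79, 55}
extract-max → 79; now {55}
extract-max → 55; now {}
insert 89 → {89}
insert 53 → {89, 53}
insert 92 → {92, 89, 53}
insert 63 → {92, 89, 63, 53}
extract-max → 92; now {89, 63, 53}
extract-max → 89; now {63, 53}
extract-max → 63; now {53}
extract-max → 53; now {}
insert 94 → {94}
insert 100 → {100, 94}
insert 75 → {100, 94, 75}
insert 85 → {100, 94, 85, 75}
insert 54 → {100, 94, 85, 75, 54}
extract-max → 100; now {94, 85, 75, 54}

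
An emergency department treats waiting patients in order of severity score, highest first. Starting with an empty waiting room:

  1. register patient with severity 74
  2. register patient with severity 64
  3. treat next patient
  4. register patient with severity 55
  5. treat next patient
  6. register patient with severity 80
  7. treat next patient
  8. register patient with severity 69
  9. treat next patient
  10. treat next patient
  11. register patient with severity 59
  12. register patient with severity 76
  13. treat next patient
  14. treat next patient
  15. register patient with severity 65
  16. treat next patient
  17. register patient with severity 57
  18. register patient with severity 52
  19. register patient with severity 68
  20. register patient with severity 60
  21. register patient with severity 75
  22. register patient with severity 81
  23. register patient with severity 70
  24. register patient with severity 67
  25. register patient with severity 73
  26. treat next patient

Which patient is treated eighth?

insert 74 → {74}
insert 64 → {74, 64}
treat next patient → 74; now {64}
insert 55 → {64, 55}
treat next patient → 64; now {55}
insert 80 → {80, 55}
treat next patient → 80; now {55}
insert 69 → {69, 55}
treat next patient → 69; now {55}
treat next patient → 55; now {}
insert 59 → {59}
insert 76 → {76, 59}
treat next patient → 76; now {59}
treat next patient → 59; now {}
insert 65 → {65}
treat next patient → 65; now {}
insert 57 → {57}
insert 52 → {57, 52}
insert 68 → {68, 57, 52}
insert 60 → {68, 60, 57, 52}
insert 75 → {75, 68, 60, 57, 52}
insert 81 → {81, 75, 68, 60, 57, 52}
insert 70 → {81, 75, 70, 68, 60, 57, 52}
insert 67 → {81, 75, 70, 68, 67, 60, 57, 52}
insert 73 → {81, 75, 73, 70, 68, 67, 60, 57, 52}
treat next patient → 81; now {75, 73, 70, 68, 67, 60, 57, 52}

65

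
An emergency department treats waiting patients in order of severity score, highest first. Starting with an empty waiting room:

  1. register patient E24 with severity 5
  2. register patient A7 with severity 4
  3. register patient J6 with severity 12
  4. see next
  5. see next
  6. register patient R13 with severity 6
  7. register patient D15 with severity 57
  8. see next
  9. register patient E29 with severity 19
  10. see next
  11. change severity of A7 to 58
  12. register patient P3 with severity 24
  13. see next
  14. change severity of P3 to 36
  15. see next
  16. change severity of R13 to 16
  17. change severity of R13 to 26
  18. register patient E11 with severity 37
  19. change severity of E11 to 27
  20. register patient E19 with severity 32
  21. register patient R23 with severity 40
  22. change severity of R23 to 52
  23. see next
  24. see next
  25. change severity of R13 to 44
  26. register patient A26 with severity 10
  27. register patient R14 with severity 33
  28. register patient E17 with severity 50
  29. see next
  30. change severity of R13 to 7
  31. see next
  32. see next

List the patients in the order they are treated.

J6 → E24 → D15 → E29 → A7 → P3 → R23 → E19 → E17 → R14 → E11

add E24 (severity 5) → {E24:5}
add A7 (severity 4) → {E24:5, A7:4}
add J6 (severity 12) → {J6:12, E24:5, A7:4}
see next → J6; now {E24:5, A7:4}
see next → E24; now {A7:4}
add R13 (severity 6) → {R13:6, A7:4}
add D15 (severity 57) → {D15:57, R13:6, A7:4}
see next → D15; now {R13:6, A7:4}
add E29 (severity 19) → {E29:19, R13:6, A7:4}
see next → E29; now {R13:6, A7:4}
update A7 to severity 58 → {A7:58, R13:6}
add P3 (severity 24) → {A7:58, P3:24, R13:6}
see next → A7; now {P3:24, R13:6}
update P3 to severity 36 → {P3:36, R13:6}
see next → P3; now {R13:6}
update R13 to severity 16 → {R13:16}
update R13 to severity 26 → {R13:26}
add E11 (severity 37) → {E11:37, R13:26}
update E11 to severity 27 → {E11:27, R13:26}
add E19 (severity 32) → {E19:32, E11:27, R13:26}
add R23 (severity 40) → {R23:40, E19:32, E11:27, R13:26}
update R23 to severity 52 → {R23:52, E19:32, E11:27, R13:26}
see next → R23; now {E19:32, E11:27, R13:26}
see next → E19; now {E11:27, R13:26}
update R13 to severity 44 → {R13:44, E11:27}
add A26 (severity 10) → {R13:44, E11:27, A26:10}
add R14 (severity 33) → {R13:44, R14:33, E11:27, A26:10}
add E17 (severity 50) → {E17:50, R13:44, R14:33, E11:27, A26:10}
see next → E17; now {R13:44, R14:33, E11:27, A26:10}
update R13 to severity 7 → {R14:33, E11:27, A26:10, R13:7}
see next → R14; now {E11:27, A26:10, R13:7}
see next → E11; now {A26:10, R13:7}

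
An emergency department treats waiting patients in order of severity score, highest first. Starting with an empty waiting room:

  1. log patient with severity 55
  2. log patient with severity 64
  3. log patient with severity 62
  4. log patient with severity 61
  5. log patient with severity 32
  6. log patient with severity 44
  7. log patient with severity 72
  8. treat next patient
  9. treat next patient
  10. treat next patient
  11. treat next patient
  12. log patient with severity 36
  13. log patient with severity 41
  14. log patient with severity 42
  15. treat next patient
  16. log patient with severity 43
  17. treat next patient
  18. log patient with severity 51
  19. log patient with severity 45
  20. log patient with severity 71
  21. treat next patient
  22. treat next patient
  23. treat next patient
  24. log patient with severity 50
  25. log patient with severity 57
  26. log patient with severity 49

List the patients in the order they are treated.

72 → 64 → 62 → 61 → 55 → 44 → 71 → 51 → 45

insert 55 → {55}
insert 64 → {64, 55}
insert 62 → {64, 62, 55}
insert 61 → {64, 62, 61, 55}
insert 32 → {64, 62, 61, 55, 32}
insert 44 → {64, 62, 61, 55, 44, 32}
insert 72 → {72, 64, 62, 61, 55, 44, 32}
treat next patient → 72; now {64, 62, 61, 55, 44, 32}
treat next patient → 64; now {62, 61, 55, 44, 32}
treat next patient → 62; now {61, 55, 44, 32}
treat next patient → 61; now {55, 44, 32}
insert 36 → {55, 44, 36, 32}
insert 41 → {55, 44, 41, 36, 32}
insert 42 → {55, 44, 42, 41, 36, 32}
treat next patient → 55; now {44, 42, 41, 36, 32}
insert 43 → {44, 43, 42, 41, 36, 32}
treat next patient → 44; now {43, 42, 41, 36, 32}
insert 51 → {51, 43, 42, 41, 36, 32}
insert 45 → {51, 45, 43, 42, 41, 36, 32}
insert 71 → {71, 51, 45, 43, 42, 41, 36, 32}
treat next patient → 71; now {51, 45, 43, 42, 41, 36, 32}
treat next patient → 51; now {45, 43, 42, 41, 36, 32}
treat next patient → 45; now {43, 42, 41, 36, 32}
insert 50 → {50, 43, 42, 41, 36, 32}
insert 57 → {57, 50, 43, 42, 41, 36, 32}
insert 49 → {57, 50, 49, 43, 42, 41, 36, 32}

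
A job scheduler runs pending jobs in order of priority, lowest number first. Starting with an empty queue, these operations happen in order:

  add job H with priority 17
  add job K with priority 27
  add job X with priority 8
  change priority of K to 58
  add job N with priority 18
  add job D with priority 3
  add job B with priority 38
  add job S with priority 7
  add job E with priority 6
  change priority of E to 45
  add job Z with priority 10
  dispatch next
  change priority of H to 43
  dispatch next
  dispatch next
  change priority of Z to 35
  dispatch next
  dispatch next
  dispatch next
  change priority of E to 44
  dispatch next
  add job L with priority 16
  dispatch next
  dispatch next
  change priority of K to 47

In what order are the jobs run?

add H (priority 17) → {H:17}
add K (priority 27) → {H:17, K:27}
add X (priority 8) → {X:8, H:17, K:27}
update K to priority 58 → {X:8, H:17, K:58}
add N (priority 18) → {X:8, H:17, N:18, K:58}
add D (priority 3) → {D:3, X:8, H:17, N:18, K:58}
add B (priority 38) → {D:3, X:8, H:17, N:18, B:38, K:58}
add S (priority 7) → {D:3, S:7, X:8, H:17, N:18, B:38, K:58}
add E (priority 6) → {D:3, E:6, S:7, X:8, H:17, N:18, B:38, K:58}
update E to priority 45 → {D:3, S:7, X:8, H:17, N:18, B:38, E:45, K:58}
add Z (priority 10) → {D:3, S:7, X:8, Z:10, H:17, N:18, B:38, E:45, K:58}
dispatch next → D; now {S:7, X:8, Z:10, H:17, N:18, B:38, E:45, K:58}
update H to priority 43 → {S:7, X:8, Z:10, N:18, B:38, H:43, E:45, K:58}
dispatch next → S; now {X:8, Z:10, N:18, B:38, H:43, E:45, K:58}
dispatch next → X; now {Z:10, N:18, B:38, H:43, E:45, K:58}
update Z to priority 35 → {N:18, Z:35, B:38, H:43, E:45, K:58}
dispatch next → N; now {Z:35, B:38, H:43, E:45, K:58}
dispatch next → Z; now {B:38, H:43, E:45, K:58}
dispatch next → B; now {H:43, E:45, K:58}
update E to priority 44 → {H:43, E:44, K:58}
dispatch next → H; now {E:44, K:58}
add L (priority 16) → {L:16, E:44, K:58}
dispatch next → L; now {E:44, K:58}
dispatch next → E; now {K:58}
update K to priority 47 → {K:47}

[D, S, X, N, Z, B, H, L, E]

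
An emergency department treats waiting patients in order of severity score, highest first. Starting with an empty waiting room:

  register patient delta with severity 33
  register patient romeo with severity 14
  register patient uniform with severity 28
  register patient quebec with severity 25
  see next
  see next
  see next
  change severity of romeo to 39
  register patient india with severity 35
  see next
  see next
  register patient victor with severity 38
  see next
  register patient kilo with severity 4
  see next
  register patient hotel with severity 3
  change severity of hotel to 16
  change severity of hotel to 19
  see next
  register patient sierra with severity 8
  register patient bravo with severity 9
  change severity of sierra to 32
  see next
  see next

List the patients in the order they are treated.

add delta (severity 33) → {delta:33}
add romeo (severity 14) → {delta:33, romeo:14}
add uniform (severity 28) → {delta:33, uniform:28, romeo:14}
add quebec (severity 25) → {delta:33, uniform:28, quebec:25, romeo:14}
see next → delta; now {uniform:28, quebec:25, romeo:14}
see next → uniform; now {quebec:25, romeo:14}
see next → quebec; now {romeo:14}
update romeo to severity 39 → {romeo:39}
add india (severity 35) → {romeo:39, india:35}
see next → romeo; now {india:35}
see next → india; now {}
add victor (severity 38) → {victor:38}
see next → victor; now {}
add kilo (severity 4) → {kilo:4}
see next → kilo; now {}
add hotel (severity 3) → {hotel:3}
update hotel to severity 16 → {hotel:16}
update hotel to severity 19 → {hotel:19}
see next → hotel; now {}
add sierra (severity 8) → {sierra:8}
add bravo (severity 9) → {bravo:9, sierra:8}
update sierra to severity 32 → {sierra:32, bravo:9}
see next → sierra; now {bravo:9}
see next → bravo; now {}

delta, uniform, quebec, romeo, india, victor, kilo, hotel, sierra, bravo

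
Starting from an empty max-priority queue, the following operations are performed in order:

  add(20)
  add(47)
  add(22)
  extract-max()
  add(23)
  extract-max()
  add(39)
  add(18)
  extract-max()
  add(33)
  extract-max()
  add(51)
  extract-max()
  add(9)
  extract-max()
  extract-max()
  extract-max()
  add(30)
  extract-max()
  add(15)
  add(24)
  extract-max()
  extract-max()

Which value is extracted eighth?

18

insert 20 → {20}
insert 47 → {47, 20}
insert 22 → {47, 22, 20}
extract-max → 47; now {22, 20}
insert 23 → {23, 22, 20}
extract-max → 23; now {22, 20}
insert 39 → {39, 22, 20}
insert 18 → {39, 22, 20, 18}
extract-max → 39; now {22, 20, 18}
insert 33 → {33, 22, 20, 18}
extract-max → 33; now {22, 20, 18}
insert 51 → {51, 22, 20, 18}
extract-max → 51; now {22, 20, 18}
insert 9 → {22, 20, 18, 9}
extract-max → 22; now {20, 18, 9}
extract-max → 20; now {18, 9}
extract-max → 18; now {9}
insert 30 → {30, 9}
extract-max → 30; now {9}
insert 15 → {15, 9}
insert 24 → {24, 15, 9}
extract-max → 24; now {15, 9}
extract-max → 15; now {9}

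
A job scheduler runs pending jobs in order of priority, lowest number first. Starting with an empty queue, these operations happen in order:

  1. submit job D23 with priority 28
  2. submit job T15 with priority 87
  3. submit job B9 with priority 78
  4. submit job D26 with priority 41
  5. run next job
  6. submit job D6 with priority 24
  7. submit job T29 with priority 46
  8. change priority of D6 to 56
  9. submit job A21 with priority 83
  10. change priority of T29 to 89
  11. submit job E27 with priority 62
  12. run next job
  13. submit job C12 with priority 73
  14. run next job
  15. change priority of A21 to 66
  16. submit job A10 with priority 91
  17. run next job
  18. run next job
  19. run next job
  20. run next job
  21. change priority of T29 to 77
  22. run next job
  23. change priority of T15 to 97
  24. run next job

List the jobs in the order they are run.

add D23 (priority 28) → {D23:28}
add T15 (priority 87) → {D23:28, T15:87}
add B9 (priority 78) → {D23:28, B9:78, T15:87}
add D26 (priority 41) → {D23:28, D26:41, B9:78, T15:87}
run next job → D23; now {D26:41, B9:78, T15:87}
add D6 (priority 24) → {D6:24, D26:41, B9:78, T15:87}
add T29 (priority 46) → {D6:24, D26:41, T29:46, B9:78, T15:87}
update D6 to priority 56 → {D26:41, T29:46, D6:56, B9:78, T15:87}
add A21 (priority 83) → {D26:41, T29:46, D6:56, B9:78, A21:83, T15:87}
update T29 to priority 89 → {D26:41, D6:56, B9:78, A21:83, T15:87, T29:89}
add E27 (priority 62) → {D26:41, D6:56, E27:62, B9:78, A21:83, T15:87, T29:89}
run next job → D26; now {D6:56, E27:62, B9:78, A21:83, T15:87, T29:89}
add C12 (priority 73) → {D6:56, E27:62, C12:73, B9:78, A21:83, T15:87, T29:89}
run next job → D6; now {E27:62, C12:73, B9:78, A21:83, T15:87, T29:89}
update A21 to priority 66 → {E27:62, A21:66, C12:73, B9:78, T15:87, T29:89}
add A10 (priority 91) → {E27:62, A21:66, C12:73, B9:78, T15:87, T29:89, A10:91}
run next job → E27; now {A21:66, C12:73, B9:78, T15:87, T29:89, A10:91}
run next job → A21; now {C12:73, B9:78, T15:87, T29:89, A10:91}
run next job → C12; now {B9:78, T15:87, T29:89, A10:91}
run next job → B9; now {T15:87, T29:89, A10:91}
update T29 to priority 77 → {T29:77, T15:87, A10:91}
run next job → T29; now {T15:87, A10:91}
update T15 to priority 97 → {A10:91, T15:97}
run next job → A10; now {T15:97}

D23, D26, D6, E27, A21, C12, B9, T29, A10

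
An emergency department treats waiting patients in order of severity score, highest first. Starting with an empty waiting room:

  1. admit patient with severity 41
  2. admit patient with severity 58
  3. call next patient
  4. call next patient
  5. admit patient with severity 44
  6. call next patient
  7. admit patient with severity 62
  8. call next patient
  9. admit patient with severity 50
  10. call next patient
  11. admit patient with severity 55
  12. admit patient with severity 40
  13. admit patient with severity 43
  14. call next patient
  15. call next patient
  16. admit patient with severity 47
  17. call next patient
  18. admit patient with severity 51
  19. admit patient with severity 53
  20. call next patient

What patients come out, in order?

[58, 41, 44, 62, 50, 55, 43, 47, 53]

insert 41 → {41}
insert 58 → {58, 41}
call next patient → 58; now {41}
call next patient → 41; now {}
insert 44 → {44}
call next patient → 44; now {}
insert 62 → {62}
call next patient → 62; now {}
insert 50 → {50}
call next patient → 50; now {}
insert 55 → {55}
insert 40 → {55, 40}
insert 43 → {55, 43, 40}
call next patient → 55; now {43, 40}
call next patient → 43; now {40}
insert 47 → {47, 40}
call next patient → 47; now {40}
insert 51 → {51, 40}
insert 53 → {53, 51, 40}
call next patient → 53; now {51, 40}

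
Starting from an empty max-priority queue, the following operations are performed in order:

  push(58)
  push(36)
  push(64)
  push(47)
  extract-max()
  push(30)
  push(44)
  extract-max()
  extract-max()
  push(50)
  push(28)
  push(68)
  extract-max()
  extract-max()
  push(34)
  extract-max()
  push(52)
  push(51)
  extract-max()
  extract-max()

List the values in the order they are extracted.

[64, 58, 47, 68, 50, 44, 52, 51]

insert 58 → {58}
insert 36 → {58, 36}
insert 64 → {64, 58, 36}
insert 47 → {64, 58, 47, 36}
extract-max → 64; now {58, 47, 36}
insert 30 → {58, 47, 36, 30}
insert 44 → {58, 47, 44, 36, 30}
extract-max → 58; now {47, 44, 36, 30}
extract-max → 47; now {44, 36, 30}
insert 50 → {50, 44, 36, 30}
insert 28 → {50, 44, 36, 30, 28}
insert 68 → {68, 50, 44, 36, 30, 28}
extract-max → 68; now {50, 44, 36, 30, 28}
extract-max → 50; now {44, 36, 30, 28}
insert 34 → {44, 36, 34, 30, 28}
extract-max → 44; now {36, 34, 30, 28}
insert 52 → {52, 36, 34, 30, 28}
insert 51 → {52, 51, 36, 34, 30, 28}
extract-max → 52; now {51, 36, 34, 30, 28}
extract-max → 51; now {36, 34, 30, 28}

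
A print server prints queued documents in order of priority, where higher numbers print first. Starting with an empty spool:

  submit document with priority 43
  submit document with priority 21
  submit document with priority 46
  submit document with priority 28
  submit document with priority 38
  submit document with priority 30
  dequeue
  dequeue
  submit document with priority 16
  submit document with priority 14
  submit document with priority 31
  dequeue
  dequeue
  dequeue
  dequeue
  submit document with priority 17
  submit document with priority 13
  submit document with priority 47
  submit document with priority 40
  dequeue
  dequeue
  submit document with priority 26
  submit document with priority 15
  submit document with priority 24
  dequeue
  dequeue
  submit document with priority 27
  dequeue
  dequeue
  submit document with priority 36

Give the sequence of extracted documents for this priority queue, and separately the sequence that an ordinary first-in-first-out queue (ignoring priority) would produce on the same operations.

insert 43 → {43}
insert 21 → {43, 21}
insert 46 → {46, 43, 21}
insert 28 → {46, 43, 28, 21}
insert 38 → {46, 43, 38, 28, 21}
insert 30 → {46, 43, 38, 30, 28, 21}
dequeue → 46; now {43, 38, 30, 28, 21}
dequeue → 43; now {38, 30, 28, 21}
insert 16 → {38, 30, 28, 21, 16}
insert 14 → {38, 30, 28, 21, 16, 14}
insert 31 → {38, 31, 30, 28, 21, 16, 14}
dequeue → 38; now {31, 30, 28, 21, 16, 14}
dequeue → 31; now {30, 28, 21, 16, 14}
dequeue → 30; now {28, 21, 16, 14}
dequeue → 28; now {21, 16, 14}
insert 17 → {21, 17, 16, 14}
insert 13 → {21, 17, 16, 14, 13}
insert 47 → {47, 21, 17, 16, 14, 13}
insert 40 → {47, 40, 21, 17, 16, 14, 13}
dequeue → 47; now {40, 21, 17, 16, 14, 13}
dequeue → 40; now {21, 17, 16, 14, 13}
insert 26 → {26, 21, 17, 16, 14, 13}
insert 15 → {26, 21, 17, 16, 15, 14, 13}
insert 24 → {26, 24, 21, 17, 16, 15, 14, 13}
dequeue → 26; now {24, 21, 17, 16, 15, 14, 13}
dequeue → 24; now {21, 17, 16, 15, 14, 13}
insert 27 → {27, 21, 17, 16, 15, 14, 13}
dequeue → 27; now {21, 17, 16, 15, 14, 13}
dequeue → 21; now {17, 16, 15, 14, 13}
insert 36 → {36, 17, 16, 15, 14, 13}

priority queue: [46, 43, 38, 31, 30, 28, 47, 40, 26, 24, 27, 21]; FIFO queue: [43, 21, 46, 28, 38, 30, 16, 14, 31, 17, 13, 47]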